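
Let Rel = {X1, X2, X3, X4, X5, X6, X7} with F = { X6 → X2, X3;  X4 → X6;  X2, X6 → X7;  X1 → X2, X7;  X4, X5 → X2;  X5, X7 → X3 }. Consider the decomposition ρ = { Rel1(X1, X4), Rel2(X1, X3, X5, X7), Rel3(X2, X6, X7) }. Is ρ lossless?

Chase test. Columns are X1, X2, X3, X4, X5, X6, X7; row i has aⱼ where attribute j ∈ Reli, else bᵢⱼ.
Initial tableau (one row per fragment):
  row 1: a1 b12 b13 a4 b15 b16 b17
  row 2: a1 b22 a3 b24 a5 b26 a7
  row 3: b31 a2 b33 b34 b35 a6 a7
Rows 1 and 2 agree on X1; apply X1→X2, X7 and equate their X2, X7 entries.
No row becomes fully distinguished — the join is lossy.

No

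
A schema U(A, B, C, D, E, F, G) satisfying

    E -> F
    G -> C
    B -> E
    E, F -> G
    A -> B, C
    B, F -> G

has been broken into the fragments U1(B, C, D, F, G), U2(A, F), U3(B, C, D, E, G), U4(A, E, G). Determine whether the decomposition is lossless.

No

Chase test. Columns are A, B, C, D, E, F, G; row i has aⱼ where attribute j ∈ Ui, else bᵢⱼ.
Initial tableau (one row per fragment):
  row 1: b11 a2 a3 a4 b15 a6 a7
  row 2: a1 b22 b23 b24 b25 a6 b27
  row 3: b31 a2 a3 a4 a5 b36 a7
  row 4: a1 b42 b43 b44 a5 b46 a7
Rows 3 and 4 agree on E; apply E→F and equate their F entries.
Rows 1 and 4 agree on G; apply G→C and equate their C entries.
Rows 1 and 3 agree on B; apply B→E and equate their E entries.
Rows 2 and 4 agree on A; apply A→B, C and equate their B, C entries.
Rows 1 and 3 agree on E; apply E→F and equate their F entries.
Rows 2 and 4 agree on B; apply B→E and equate their E entries.
Rows 1 and 2 agree on E, F; apply E, F→G and equate their G entries.
No row becomes fully distinguished — the join is lossy.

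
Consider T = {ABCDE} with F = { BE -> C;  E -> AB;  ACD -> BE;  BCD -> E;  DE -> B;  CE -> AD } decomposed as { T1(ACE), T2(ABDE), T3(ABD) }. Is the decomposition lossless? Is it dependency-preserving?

Lossless test (chase): Rows 1 and 2 agree on E; apply E→AB and equate their AB entries. Rows 1 and 2 agree on BE; apply BE→C and equate their C entries. Rows 1 and 2 agree on CE; apply CE→AD and equate their AD entries. Row 1 is now all distinguished symbols — the join is lossless.
Dependency preservation: the restricted closure of {ACD} across the fragments never reaches {BE}, so ACD → BE cannot be enforced without a join — not preserved.

lossless but not dependency-preserving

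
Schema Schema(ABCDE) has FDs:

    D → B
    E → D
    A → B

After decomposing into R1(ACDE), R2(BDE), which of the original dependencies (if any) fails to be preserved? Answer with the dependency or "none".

A → B

Check A → B: no single fragment contains all of {AB}, and the restricted closure of {A} across the fragments never reaches {B}.
D → B is preserved.
E → D is preserved.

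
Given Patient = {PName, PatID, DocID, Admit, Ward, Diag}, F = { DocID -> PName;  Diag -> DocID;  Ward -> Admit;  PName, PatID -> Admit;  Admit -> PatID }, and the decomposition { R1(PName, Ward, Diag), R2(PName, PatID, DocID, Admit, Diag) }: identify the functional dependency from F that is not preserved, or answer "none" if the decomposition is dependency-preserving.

Ward -> Admit

Check Ward → Admit: no single fragment contains all of {Admit, Ward}, and the restricted closure of {Ward} across the fragments never reaches {Admit}.
DocID → PName is preserved.
Diag → DocID is preserved.
PName, PatID → Admit is preserved.
Admit → PatID is preserved.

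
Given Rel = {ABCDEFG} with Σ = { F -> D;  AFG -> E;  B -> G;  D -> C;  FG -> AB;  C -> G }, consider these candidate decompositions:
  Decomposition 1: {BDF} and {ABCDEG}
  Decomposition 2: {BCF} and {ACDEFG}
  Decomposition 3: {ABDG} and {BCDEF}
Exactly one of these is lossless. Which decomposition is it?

Decomposition 2

Decomposition 1: common = {BD}, closure = {BCDG} → lossy.
Decomposition 2: common = {CF}, closure = {ABCDEFG} → lossless.
Decomposition 3: common = {BD}, closure = {BCDG} → lossy.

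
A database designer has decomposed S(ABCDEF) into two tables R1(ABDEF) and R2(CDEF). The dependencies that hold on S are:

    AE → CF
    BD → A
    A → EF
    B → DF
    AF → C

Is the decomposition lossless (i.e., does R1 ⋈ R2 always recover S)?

No

Common attributes: R1 ∩ R2 = {DEF}.
No dependency enlarges {DEF}, so (DEF)⁺ = {DEF}.
The closure contains neither all of R1 = {ABDEF} nor all of R2 = {CDEF}, so the common attributes are not a superkey of either fragment. The join is lossy.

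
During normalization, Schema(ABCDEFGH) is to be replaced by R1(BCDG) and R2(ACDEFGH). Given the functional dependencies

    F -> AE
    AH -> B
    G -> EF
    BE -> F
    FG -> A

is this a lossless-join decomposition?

No

Common attributes: R1 ∩ R2 = {CDG}.
Closure of {CDG}: G → EF applies, adding EF; FG → A applies, adding A. So (CDG)⁺ = {ACDEFG}.
The closure contains neither all of R1 = {BCDG} nor all of R2 = {ACDEFGH}, so the common attributes are not a superkey of either fragment. The join is lossy.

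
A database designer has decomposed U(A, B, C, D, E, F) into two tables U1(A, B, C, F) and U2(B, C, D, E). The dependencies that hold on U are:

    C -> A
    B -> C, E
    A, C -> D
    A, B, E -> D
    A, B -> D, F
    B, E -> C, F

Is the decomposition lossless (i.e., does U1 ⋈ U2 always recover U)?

Common attributes: U1 ∩ U2 = {B, C}.
Closure of {B, C}: C → A applies, adding A; B → C, E applies, adding E; A, C → D applies, adding D; A, B → D, F applies, adding F. So (B, C)⁺ = {A, B, C, D, E, F}.
This closure contains every attribute of U1, so U1 ∩ U2 → U1. The join is lossless.

Yes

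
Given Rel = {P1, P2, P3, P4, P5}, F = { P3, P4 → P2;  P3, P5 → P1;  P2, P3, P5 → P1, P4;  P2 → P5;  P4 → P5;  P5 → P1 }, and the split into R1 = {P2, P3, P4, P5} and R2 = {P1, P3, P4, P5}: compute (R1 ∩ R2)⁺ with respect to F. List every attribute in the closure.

P1, P2, P3, P4, P5

R1 ∩ R2 = {P3, P4, P5}.
P3, P4 → P2 applies, adding P2
P3, P5 → P1 applies, adding P1
Closure: {P1, P2, P3, P4, P5}.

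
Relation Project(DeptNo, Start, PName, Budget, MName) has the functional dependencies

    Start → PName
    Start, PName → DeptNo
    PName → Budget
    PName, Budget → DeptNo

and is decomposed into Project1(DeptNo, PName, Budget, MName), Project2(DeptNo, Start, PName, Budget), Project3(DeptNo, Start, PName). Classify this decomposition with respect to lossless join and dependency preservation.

Lossless test (chase): Rows 1 and 3 agree on PName; apply PName→Budget and equate their Budget entries. No row becomes fully distinguished — the join is lossy.
Dependency preservation: every FD's attributes lie within a single fragment, so each can be enforced locally — preserved.

lossy but dependency-preserving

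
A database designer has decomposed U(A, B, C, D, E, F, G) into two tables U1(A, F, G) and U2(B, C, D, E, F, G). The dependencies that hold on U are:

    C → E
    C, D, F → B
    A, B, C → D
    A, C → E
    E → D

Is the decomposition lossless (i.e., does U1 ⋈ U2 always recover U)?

No

Common attributes: U1 ∩ U2 = {F, G}.
No dependency enlarges {F, G}, so (F, G)⁺ = {F, G}.
The closure contains neither all of U1 = {A, F, G} nor all of U2 = {B, C, D, E, F, G}, so the common attributes are not a superkey of either fragment. The join is lossy.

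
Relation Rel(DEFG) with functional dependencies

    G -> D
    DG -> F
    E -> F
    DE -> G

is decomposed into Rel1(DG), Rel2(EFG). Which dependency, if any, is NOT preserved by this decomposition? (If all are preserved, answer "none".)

Check DE → G: no single fragment contains all of {DEG}, and the restricted closure of {DE} across the fragments never reaches {G}.
G → D is preserved.
DG → F is preserved.
E → F is preserved.

DE -> G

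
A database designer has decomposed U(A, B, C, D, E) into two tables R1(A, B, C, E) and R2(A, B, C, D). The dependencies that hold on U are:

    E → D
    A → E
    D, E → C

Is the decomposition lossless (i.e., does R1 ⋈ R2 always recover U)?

Common attributes: R1 ∩ R2 = {A, B, C}.
Closure of {A, B, C}: A → E applies, adding E; E → D applies, adding D. So (A, B, C)⁺ = {A, B, C, D, E}.
This closure contains every attribute of R1, so R1 ∩ R2 → R1. The join is lossless.

Yes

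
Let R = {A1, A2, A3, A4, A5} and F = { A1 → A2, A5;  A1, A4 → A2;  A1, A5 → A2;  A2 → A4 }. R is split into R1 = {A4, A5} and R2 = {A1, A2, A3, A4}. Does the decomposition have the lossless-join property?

Common attributes: R1 ∩ R2 = {A4}.
No dependency enlarges {A4}, so (A4)⁺ = {A4}.
The closure contains neither all of R1 = {A4, A5} nor all of R2 = {A1, A2, A3, A4}, so the common attributes are not a superkey of either fragment. The join is lossy.

No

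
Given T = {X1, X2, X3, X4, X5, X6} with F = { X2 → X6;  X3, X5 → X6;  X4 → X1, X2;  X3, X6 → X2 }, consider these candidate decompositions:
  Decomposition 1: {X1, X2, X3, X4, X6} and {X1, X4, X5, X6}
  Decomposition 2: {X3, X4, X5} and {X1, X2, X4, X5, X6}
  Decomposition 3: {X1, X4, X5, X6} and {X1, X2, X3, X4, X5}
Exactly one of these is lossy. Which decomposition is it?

Decomposition 1: common = {X1, X4, X6}, closure = {X1, X2, X4, X6} → lossy.
Decomposition 2: common = {X4, X5}, closure = {X1, X2, X4, X5, X6} → lossless.
Decomposition 3: common = {X1, X4, X5}, closure = {X1, X2, X4, X5, X6} → lossless.

Decomposition 1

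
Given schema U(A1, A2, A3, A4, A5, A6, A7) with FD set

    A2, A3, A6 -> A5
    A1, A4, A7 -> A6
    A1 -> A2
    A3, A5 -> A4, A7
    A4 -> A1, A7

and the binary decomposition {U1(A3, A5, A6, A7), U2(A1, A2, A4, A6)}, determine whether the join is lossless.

Common attributes: U1 ∩ U2 = {A6}.
No dependency enlarges {A6}, so (A6)⁺ = {A6}.
The closure contains neither all of U1 = {A3, A5, A6, A7} nor all of U2 = {A1, A2, A4, A6}, so the common attributes are not a superkey of either fragment. The join is lossy.

No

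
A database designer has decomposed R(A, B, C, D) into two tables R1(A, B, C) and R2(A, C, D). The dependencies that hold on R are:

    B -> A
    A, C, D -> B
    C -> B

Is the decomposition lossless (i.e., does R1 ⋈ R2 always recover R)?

Yes

Common attributes: R1 ∩ R2 = {A, C}.
Closure of {A, C}: C → B applies, adding B. So (A, C)⁺ = {A, B, C}.
This closure contains every attribute of R1, so R1 ∩ R2 → R1. The join is lossless.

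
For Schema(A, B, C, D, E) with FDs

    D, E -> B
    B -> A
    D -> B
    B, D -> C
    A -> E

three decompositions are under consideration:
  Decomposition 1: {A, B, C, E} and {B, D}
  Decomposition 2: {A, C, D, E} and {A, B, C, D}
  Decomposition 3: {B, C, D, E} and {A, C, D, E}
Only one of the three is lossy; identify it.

Decomposition 1: common = {B}, closure = {A, B, E} → lossy.
Decomposition 2: common = {A, C, D}, closure = {A, B, C, D, E} → lossless.
Decomposition 3: common = {C, D, E}, closure = {A, B, C, D, E} → lossless.

Decomposition 1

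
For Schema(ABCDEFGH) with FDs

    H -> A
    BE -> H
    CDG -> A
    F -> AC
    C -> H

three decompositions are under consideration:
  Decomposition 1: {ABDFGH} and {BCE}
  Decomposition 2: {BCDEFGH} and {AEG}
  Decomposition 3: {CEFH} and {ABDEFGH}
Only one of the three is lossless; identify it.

Decomposition 3

Decomposition 1: common = {B}, closure = {B} → lossy.
Decomposition 2: common = {EG}, closure = {EG} → lossy.
Decomposition 3: common = {EFH}, closure = {ACEFH} → lossless.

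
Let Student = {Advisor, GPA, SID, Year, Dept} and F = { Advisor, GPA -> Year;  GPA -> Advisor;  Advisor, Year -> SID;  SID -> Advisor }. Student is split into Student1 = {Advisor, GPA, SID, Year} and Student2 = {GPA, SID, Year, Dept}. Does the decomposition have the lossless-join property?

Common attributes: Student1 ∩ Student2 = {GPA, SID, Year}.
Closure of {GPA, SID, Year}: GPA → Advisor applies, adding Advisor. So (GPA, SID, Year)⁺ = {Advisor, GPA, SID, Year}.
This closure contains every attribute of Student1, so Student1 ∩ Student2 → Student1. The join is lossless.

Yes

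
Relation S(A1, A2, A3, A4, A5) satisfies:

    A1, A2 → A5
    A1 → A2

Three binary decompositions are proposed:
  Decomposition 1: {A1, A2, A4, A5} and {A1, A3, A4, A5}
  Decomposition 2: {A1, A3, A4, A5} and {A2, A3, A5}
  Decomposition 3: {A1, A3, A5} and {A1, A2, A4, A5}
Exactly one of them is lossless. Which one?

Decomposition 1: common = {A1, A4, A5}, closure = {A1, A2, A4, A5} → lossless.
Decomposition 2: common = {A3, A5}, closure = {A3, A5} → lossy.
Decomposition 3: common = {A1, A5}, closure = {A1, A2, A5} → lossy.

Decomposition 1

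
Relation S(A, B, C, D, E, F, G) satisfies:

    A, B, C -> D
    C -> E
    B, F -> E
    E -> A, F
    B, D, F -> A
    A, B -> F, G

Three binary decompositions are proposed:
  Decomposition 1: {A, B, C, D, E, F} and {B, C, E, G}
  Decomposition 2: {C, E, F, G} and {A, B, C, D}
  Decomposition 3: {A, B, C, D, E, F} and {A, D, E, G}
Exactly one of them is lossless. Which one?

Decomposition 1: common = {B, C, E}, closure = {A, B, C, D, E, F, G} → lossless.
Decomposition 2: common = {C}, closure = {A, C, E, F} → lossy.
Decomposition 3: common = {A, D, E}, closure = {A, D, E, F} → lossy.

Decomposition 1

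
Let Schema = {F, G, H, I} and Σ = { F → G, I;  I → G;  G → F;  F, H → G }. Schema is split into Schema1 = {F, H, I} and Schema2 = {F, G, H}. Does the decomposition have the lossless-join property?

Yes

Common attributes: Schema1 ∩ Schema2 = {F, H}.
Closure of {F, H}: F → G, I applies, adding G, I. So (F, H)⁺ = {F, G, H, I}.
This closure contains every attribute of Schema1, so Schema1 ∩ Schema2 → Schema1. The join is lossless.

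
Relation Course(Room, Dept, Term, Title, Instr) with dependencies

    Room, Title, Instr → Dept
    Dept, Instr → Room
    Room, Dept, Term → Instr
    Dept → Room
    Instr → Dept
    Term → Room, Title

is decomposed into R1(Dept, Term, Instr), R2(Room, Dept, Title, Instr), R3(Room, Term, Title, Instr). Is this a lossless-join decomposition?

Yes

Chase test. Columns are Room, Dept, Term, Title, Instr; row i has aⱼ where attribute j ∈ Ri, else bᵢⱼ.
Initial tableau (one row per fragment):
  row 1: b11 a2 a3 b14 a5
  row 2: a1 a2 b23 a4 a5
  row 3: a1 b32 a3 a4 a5
Rows 2 and 3 agree on Room, Title, Instr; apply Room, Title, Instr→Dept and equate their Dept entries.
Rows 1 and 2 agree on Dept, Instr; apply Dept, Instr→Room and equate their Room entries.
Rows 1 and 3 agree on Term; apply Term→Room, Title and equate their Room, Title entries.
Row 1 is now all distinguished symbols — the join is lossless.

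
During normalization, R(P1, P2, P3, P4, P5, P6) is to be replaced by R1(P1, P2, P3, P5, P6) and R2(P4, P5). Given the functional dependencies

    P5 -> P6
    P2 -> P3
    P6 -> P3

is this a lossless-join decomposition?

Common attributes: R1 ∩ R2 = {P5}.
Closure of {P5}: P5 → P6 applies, adding P6; P6 → P3 applies, adding P3. So (P5)⁺ = {P3, P5, P6}.
The closure contains neither all of R1 = {P1, P2, P3, P5, P6} nor all of R2 = {P4, P5}, so the common attributes are not a superkey of either fragment. The join is lossy.

No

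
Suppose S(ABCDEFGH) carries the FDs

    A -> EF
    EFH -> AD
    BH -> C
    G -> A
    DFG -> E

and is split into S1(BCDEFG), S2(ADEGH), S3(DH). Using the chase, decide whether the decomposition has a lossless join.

Chase test. Columns are ABCDEFGH; row i has aⱼ where attribute j ∈ Si, else bᵢⱼ.
Initial tableau (one row per fragment):
  row 1: b11 a2 a3 a4 a5 a6 a7 b18
  row 2: a1 b22 b23 a4 a5 b26 a7 a8
  row 3: b31 b32 b33 a4 b35 b36 b37 a8
Rows 1 and 2 agree on G; apply G→A and equate their A entries.
Rows 1 and 2 agree on A; apply A→EF and equate their EF entries.
No row becomes fully distinguished — the join is lossy.

No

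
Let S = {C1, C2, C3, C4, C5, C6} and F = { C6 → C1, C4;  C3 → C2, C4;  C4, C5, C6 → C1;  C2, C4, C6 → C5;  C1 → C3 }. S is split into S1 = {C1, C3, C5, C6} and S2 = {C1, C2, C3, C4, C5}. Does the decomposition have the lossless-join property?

Common attributes: S1 ∩ S2 = {C1, C3, C5}.
Closure of {C1, C3, C5}: C3 → C2, C4 applies, adding C2, C4. So (C1, C3, C5)⁺ = {C1, C2, C3, C4, C5}.
This closure contains every attribute of S2, so S1 ∩ S2 → S2. The join is lossless.

Yes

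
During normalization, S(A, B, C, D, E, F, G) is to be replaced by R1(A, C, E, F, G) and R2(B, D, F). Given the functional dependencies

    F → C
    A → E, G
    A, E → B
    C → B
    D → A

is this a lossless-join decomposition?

No

Common attributes: R1 ∩ R2 = {F}.
Closure of {F}: F → C applies, adding C; C → B applies, adding B. So (F)⁺ = {B, C, F}.
The closure contains neither all of R1 = {A, C, E, F, G} nor all of R2 = {B, D, F}, so the common attributes are not a superkey of either fragment. The join is lossy.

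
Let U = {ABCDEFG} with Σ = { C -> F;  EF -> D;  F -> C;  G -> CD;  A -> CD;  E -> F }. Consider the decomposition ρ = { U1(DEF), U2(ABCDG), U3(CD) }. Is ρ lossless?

No

Chase test. Columns are ABCDEFG; row i has aⱼ where attribute j ∈ Ui, else bᵢⱼ.
Initial tableau (one row per fragment):
  row 1: b11 b12 b13 a4 a5 a6 b17
  row 2: a1 a2 a3 a4 b25 b26 a7
  row 3: b31 b32 a3 a4 b35 b36 b37
Rows 2 and 3 agree on C; apply C→F and equate their F entries.
No row becomes fully distinguished — the join is lossy.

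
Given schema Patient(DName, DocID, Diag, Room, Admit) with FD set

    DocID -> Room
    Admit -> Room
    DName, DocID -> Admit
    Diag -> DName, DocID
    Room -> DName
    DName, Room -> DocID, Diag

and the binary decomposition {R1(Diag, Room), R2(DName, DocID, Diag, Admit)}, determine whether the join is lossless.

Common attributes: R1 ∩ R2 = {Diag}.
Closure of {Diag}: Diag → DName, DocID applies, adding DName, DocID; DocID → Room applies, adding Room; DName, DocID → Admit applies, adding Admit. So (Diag)⁺ = {DName, DocID, Diag, Room, Admit}.
This closure contains every attribute of R1, so R1 ∩ R2 → R1. The join is lossless.

Yes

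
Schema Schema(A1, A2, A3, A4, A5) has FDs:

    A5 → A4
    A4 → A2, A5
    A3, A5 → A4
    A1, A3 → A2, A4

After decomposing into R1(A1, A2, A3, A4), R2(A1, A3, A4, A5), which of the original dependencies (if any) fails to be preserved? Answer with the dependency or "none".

A5 → A4 lies within R2.
A4 → A2, A5: restricted closure across fragments reaches A2, A5.
A3, A5 → A4 lies within R2.
A1, A3 → A2, A4 lies within R1.
Every dependency is enforceable on the fragments, so the decomposition is dependency-preserving.

none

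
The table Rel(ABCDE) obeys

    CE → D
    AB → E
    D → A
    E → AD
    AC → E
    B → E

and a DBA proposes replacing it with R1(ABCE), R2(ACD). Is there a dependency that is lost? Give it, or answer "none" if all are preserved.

Check E → AD: no single fragment contains all of {ADE}, and the restricted closure of {E} across the fragments never reaches {AD}.
CE → D is preserved.
AB → E is preserved.
D → A is preserved.
AC → E is preserved.
B → E is preserved.

E → AD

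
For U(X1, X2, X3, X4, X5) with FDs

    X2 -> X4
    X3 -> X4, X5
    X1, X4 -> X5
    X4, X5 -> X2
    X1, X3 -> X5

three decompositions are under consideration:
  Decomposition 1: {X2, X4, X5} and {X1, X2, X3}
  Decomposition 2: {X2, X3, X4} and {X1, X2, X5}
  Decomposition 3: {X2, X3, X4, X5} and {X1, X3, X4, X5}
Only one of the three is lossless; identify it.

Decomposition 1: common = {X2}, closure = {X2, X4} → lossy.
Decomposition 2: common = {X2}, closure = {X2, X4} → lossy.
Decomposition 3: common = {X3, X4, X5}, closure = {X2, X3, X4, X5} → lossless.

Decomposition 3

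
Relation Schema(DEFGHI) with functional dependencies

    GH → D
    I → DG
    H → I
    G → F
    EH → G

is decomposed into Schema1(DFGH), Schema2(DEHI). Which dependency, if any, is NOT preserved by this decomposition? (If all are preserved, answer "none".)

I → DG

Check I → DG: no single fragment contains all of {DGI}, and the restricted closure of {I} across the fragments never reaches {DG}.
GH → D is preserved.
H → I is preserved.
G → F is preserved.
EH → G is preserved.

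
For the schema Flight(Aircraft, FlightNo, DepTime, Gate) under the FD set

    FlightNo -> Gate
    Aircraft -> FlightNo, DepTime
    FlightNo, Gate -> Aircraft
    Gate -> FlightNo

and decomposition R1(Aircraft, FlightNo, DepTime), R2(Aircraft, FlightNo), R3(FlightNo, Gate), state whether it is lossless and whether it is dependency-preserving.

Lossless test (chase): Rows 1 and 2 agree on FlightNo; apply FlightNo→Gate and equate their Gate entries. Rows 1 and 3 agree on FlightNo; apply FlightNo→Gate and equate their Gate entries. Rows 1 and 2 agree on Aircraft; apply Aircraft→FlightNo, DepTime and equate their FlightNo, DepTime entries. Rows 1 and 3 agree on FlightNo, Gate; apply FlightNo, Gate→Aircraft and equate their Aircraft entries. Rows 1 and 3 agree on Aircraft; apply Aircraft→FlightNo, DepTime and equate their FlightNo, DepTime entries. Row 1 is now all distinguished symbols — the join is lossless.
Dependency preservation: FlightNo, Gate → Aircraft is not contained in any single fragment, but the restricted closure of its left-hand side across the fragments still reaches the right-hand side; the remaining FDs each lie inside some fragment. All dependencies are preserved.

lossless and dependency-preserving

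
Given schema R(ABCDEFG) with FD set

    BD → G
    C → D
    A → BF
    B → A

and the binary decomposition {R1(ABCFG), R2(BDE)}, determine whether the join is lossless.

Common attributes: R1 ∩ R2 = {B}.
Closure of {B}: B → A applies, adding A; A → BF applies, adding F. So (B)⁺ = {ABF}.
The closure contains neither all of R1 = {ABCFG} nor all of R2 = {BDE}, so the common attributes are not a superkey of either fragment. The join is lossy.

No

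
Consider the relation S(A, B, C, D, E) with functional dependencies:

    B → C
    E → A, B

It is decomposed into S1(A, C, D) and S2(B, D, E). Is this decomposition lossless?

Common attributes: S1 ∩ S2 = {D}.
No dependency enlarges {D}, so (D)⁺ = {D}.
The closure contains neither all of S1 = {A, C, D} nor all of S2 = {B, D, E}, so the common attributes are not a superkey of either fragment. The join is lossy.

No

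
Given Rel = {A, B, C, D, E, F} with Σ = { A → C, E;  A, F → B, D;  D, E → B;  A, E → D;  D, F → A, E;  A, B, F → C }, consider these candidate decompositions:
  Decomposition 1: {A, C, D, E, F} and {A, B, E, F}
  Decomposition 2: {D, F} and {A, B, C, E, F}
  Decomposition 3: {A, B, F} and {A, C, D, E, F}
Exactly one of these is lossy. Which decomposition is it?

Decomposition 1: common = {A, E, F}, closure = {A, B, C, D, E, F} → lossless.
Decomposition 2: common = {F}, closure = {F} → lossy.
Decomposition 3: common = {A, F}, closure = {A, B, C, D, E, F} → lossless.

Decomposition 2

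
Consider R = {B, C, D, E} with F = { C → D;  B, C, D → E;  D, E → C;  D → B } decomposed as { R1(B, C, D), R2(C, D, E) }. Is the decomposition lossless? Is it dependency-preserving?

Lossless test: (C, D)⁺ = {B, C, D, E}, which contains all of one fragment — lossless.
Dependency preservation: B, C, D → E is not contained in any single fragment, but the restricted closure of its left-hand side across the fragments still reaches the right-hand side; the remaining FDs each lie inside some fragment. All dependencies are preserved.

lossless and dependency-preserving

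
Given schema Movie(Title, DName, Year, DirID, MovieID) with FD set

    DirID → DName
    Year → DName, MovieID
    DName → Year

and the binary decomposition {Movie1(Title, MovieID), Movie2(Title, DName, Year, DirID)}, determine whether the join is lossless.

No

Common attributes: Movie1 ∩ Movie2 = {Title}.
No dependency enlarges {Title}, so (Title)⁺ = {Title}.
The closure contains neither all of Movie1 = {Title, MovieID} nor all of Movie2 = {Title, DName, Year, DirID}, so the common attributes are not a superkey of either fragment. The join is lossy.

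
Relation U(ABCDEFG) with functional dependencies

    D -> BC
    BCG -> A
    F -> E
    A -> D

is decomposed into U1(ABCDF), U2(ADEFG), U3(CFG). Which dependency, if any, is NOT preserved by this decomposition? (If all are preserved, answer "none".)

Check BCG → A: no single fragment contains all of {ABCG}, and the restricted closure of {BCG} across the fragments never reaches {A}.
D → BC is preserved.
F → E is preserved.
A → D is preserved.

BCG -> A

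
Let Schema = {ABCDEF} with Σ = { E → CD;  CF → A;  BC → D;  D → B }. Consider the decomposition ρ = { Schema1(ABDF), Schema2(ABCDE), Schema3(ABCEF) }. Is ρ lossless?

Yes

Chase test. Columns are ABCDEF; row i has aⱼ where attribute j ∈ Schemai, else bᵢⱼ.
Initial tableau (one row per fragment):
  row 1: a1 a2 b13 a4 b15 a6
  row 2: a1 a2 a3 a4 a5 b26
  row 3: a1 a2 a3 b34 a5 a6
Rows 2 and 3 agree on E; apply E→CD and equate their CD entries.
Row 3 is now all distinguished symbols — the join is lossless.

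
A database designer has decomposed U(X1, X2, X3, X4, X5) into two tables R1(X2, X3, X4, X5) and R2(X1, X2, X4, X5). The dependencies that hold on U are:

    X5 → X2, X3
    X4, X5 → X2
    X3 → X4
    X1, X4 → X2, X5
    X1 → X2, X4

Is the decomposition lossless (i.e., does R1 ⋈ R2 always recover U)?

Yes

Common attributes: R1 ∩ R2 = {X2, X4, X5}.
Closure of {X2, X4, X5}: X5 → X2, X3 applies, adding X3. So (X2, X4, X5)⁺ = {X2, X3, X4, X5}.
This closure contains every attribute of R1, so R1 ∩ R2 → R1. The join is lossless.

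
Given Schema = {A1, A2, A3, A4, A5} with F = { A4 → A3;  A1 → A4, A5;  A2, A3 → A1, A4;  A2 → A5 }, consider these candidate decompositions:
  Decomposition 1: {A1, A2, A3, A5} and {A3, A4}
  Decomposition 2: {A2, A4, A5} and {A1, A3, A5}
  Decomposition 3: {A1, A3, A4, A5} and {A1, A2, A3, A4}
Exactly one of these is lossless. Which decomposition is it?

Decomposition 3

Decomposition 1: common = {A3}, closure = {A3} → lossy.
Decomposition 2: common = {A5}, closure = {A5} → lossy.
Decomposition 3: common = {A1, A3, A4}, closure = {A1, A3, A4, A5} → lossless.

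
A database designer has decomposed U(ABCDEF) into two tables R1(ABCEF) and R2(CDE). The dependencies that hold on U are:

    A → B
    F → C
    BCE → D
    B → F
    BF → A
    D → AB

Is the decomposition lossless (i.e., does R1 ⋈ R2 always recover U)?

No

Common attributes: R1 ∩ R2 = {CE}.
No dependency enlarges {CE}, so (CE)⁺ = {CE}.
The closure contains neither all of R1 = {ABCEF} nor all of R2 = {CDE}, so the common attributes are not a superkey of either fragment. The join is lossy.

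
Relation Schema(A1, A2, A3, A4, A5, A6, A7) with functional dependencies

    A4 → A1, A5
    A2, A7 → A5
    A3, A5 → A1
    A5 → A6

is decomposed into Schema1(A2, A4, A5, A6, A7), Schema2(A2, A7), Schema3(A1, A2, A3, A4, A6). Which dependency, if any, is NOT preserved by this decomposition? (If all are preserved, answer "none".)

Check A3, A5 → A1: no single fragment contains all of {A1, A3, A5}, and the restricted closure of {A3, A5} across the fragments never reaches {A1}.
A4 → A1, A5 is preserved.
A2, A7 → A5 is preserved.
A5 → A6 is preserved.

A3, A5 → A1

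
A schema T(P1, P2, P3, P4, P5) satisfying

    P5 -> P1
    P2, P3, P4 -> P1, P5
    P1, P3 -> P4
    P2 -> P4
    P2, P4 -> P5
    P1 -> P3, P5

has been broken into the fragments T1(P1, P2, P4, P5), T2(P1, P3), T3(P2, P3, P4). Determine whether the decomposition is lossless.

Yes

Chase test. Columns are P1, P2, P3, P4, P5; row i has aⱼ where attribute j ∈ Ti, else bᵢⱼ.
Initial tableau (one row per fragment):
  row 1: a1 a2 b13 a4 a5
  row 2: a1 b22 a3 b24 b25
  row 3: b31 a2 a3 a4 b35
Rows 1 and 3 agree on P2, P4; apply P2, P4→P5 and equate their P5 entries.
Rows 1 and 2 agree on P1; apply P1→P3, P5 and equate their P3, P5 entries.
Rows 1 and 3 agree on P5; apply P5→P1 and equate their P1 entries.
Rows 1 and 2 agree on P1, P3; apply P1, P3→P4 and equate their P4 entries.
Row 1 is now all distinguished symbols — the join is lossless.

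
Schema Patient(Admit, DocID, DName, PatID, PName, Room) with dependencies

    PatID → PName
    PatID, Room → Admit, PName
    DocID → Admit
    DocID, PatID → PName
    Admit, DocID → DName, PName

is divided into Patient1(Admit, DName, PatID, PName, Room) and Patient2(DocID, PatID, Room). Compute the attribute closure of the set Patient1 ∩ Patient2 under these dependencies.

Patient1 ∩ Patient2 = {PatID, Room}.
PatID → PName applies, adding PName
PatID, Room → Admit, PName applies, adding Admit
Closure: {Admit, PatID, PName, Room}.

Admit, PatID, PName, Room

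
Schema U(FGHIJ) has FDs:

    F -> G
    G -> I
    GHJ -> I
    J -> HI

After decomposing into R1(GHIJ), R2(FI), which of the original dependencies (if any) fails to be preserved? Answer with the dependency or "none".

Check F → G: no single fragment contains all of {FG}, and the restricted closure of {F} across the fragments never reaches {G}.
G → I is preserved.
GHJ → I is preserved.
J → HI is preserved.

F -> G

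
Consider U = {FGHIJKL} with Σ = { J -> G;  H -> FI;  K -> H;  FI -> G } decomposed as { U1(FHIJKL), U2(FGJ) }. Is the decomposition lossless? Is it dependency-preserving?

lossless but not dependency-preserving

Lossless test: (FJ)⁺ = {FGJ}, which contains all of one fragment — lossless.
Dependency preservation: the restricted closure of {FI} across the fragments never reaches {G}, so FI → G cannot be enforced without a join — not preserved.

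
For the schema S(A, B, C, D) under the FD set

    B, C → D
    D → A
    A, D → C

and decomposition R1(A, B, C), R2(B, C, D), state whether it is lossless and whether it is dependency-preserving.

Lossless test: (B, C)⁺ = {A, B, C, D}, which contains all of one fragment — lossless.
Dependency preservation: the restricted closure of {D} across the fragments never reaches {A}, so D → A cannot be enforced without a join — not preserved.

lossless but not dependency-preserving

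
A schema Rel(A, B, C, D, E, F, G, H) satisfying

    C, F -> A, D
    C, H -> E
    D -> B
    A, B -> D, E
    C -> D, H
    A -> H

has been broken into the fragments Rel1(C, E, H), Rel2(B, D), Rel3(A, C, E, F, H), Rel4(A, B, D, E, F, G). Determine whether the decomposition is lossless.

Chase test. Columns are A, B, C, D, E, F, G, H; row i has aⱼ where attribute j ∈ Reli, else bᵢⱼ.
Initial tableau (one row per fragment):
  row 1: b11 b12 a3 b14 a5 b16 b17 a8
  row 2: b21 a2 b23 a4 b25 b26 b27 b28
  row 3: a1 b32 a3 b34 a5 a6 b37 a8
  row 4: a1 a2 b43 a4 a5 a6 a7 b48
Rows 1 and 3 agree on C; apply C→D, H and equate their D, H entries.
Rows 3 and 4 agree on A; apply A→H and equate their H entries.
Rows 1 and 3 agree on D; apply D→B and equate their B entries.
No row becomes fully distinguished — the join is lossy.

No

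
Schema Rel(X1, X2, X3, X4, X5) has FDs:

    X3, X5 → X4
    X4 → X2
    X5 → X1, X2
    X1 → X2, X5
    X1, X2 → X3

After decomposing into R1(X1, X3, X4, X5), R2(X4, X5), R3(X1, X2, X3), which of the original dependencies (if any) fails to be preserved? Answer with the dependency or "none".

X4 → X2

Check X4 → X2: no single fragment contains all of {X2, X4}, and the restricted closure of {X4} across the fragments never reaches {X2}.
X3, X5 → X4 is preserved.
X5 → X1, X2 is preserved.
X1 → X2, X5 is preserved.
X1, X2 → X3 is preserved.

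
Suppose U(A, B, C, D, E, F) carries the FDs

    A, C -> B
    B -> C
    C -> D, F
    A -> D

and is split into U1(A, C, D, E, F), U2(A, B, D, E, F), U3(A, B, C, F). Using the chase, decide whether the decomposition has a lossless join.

Chase test. Columns are A, B, C, D, E, F; row i has aⱼ where attribute j ∈ Ui, else bᵢⱼ.
Initial tableau (one row per fragment):
  row 1: a1 b12 a3 a4 a5 a6
  row 2: a1 a2 b23 a4 a5 a6
  row 3: a1 a2 a3 b34 b35 a6
Rows 1 and 3 agree on A, C; apply A, C→B and equate their B entries.
Rows 1 and 2 agree on B; apply B→C and equate their C entries.
Rows 1 and 3 agree on C; apply C→D, F and equate their D, F entries.
Row 1 is now all distinguished symbols — the join is lossless.

Yes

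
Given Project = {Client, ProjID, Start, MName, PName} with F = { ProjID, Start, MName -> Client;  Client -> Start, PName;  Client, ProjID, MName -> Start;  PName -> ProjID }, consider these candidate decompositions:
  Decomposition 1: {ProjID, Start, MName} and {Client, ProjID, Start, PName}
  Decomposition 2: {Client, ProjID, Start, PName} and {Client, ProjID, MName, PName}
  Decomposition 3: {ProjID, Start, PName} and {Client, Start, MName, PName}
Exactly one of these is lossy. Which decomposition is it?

Decomposition 1: common = {ProjID, Start}, closure = {ProjID, Start} → lossy.
Decomposition 2: common = {Client, ProjID, PName}, closure = {Client, ProjID, Start, PName} → lossless.
Decomposition 3: common = {Start, PName}, closure = {ProjID, Start, PName} → lossless.

Decomposition 1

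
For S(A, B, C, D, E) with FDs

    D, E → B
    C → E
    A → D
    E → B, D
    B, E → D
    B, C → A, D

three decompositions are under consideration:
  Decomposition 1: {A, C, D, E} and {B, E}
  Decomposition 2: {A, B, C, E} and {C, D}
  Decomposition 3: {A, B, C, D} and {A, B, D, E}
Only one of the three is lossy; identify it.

Decomposition 1: common = {E}, closure = {B, D, E} → lossless.
Decomposition 2: common = {C}, closure = {A, B, C, D, E} → lossless.
Decomposition 3: common = {A, B, D}, closure = {A, B, D} → lossy.

Decomposition 3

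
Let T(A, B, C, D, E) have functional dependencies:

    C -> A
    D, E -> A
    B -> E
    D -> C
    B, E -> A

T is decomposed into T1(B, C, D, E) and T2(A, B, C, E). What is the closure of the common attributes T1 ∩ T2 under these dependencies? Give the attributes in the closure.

A, B, C, E

T1 ∩ T2 = {B, C, E}.
C → A applies, adding A
Closure: {A, B, C, E}.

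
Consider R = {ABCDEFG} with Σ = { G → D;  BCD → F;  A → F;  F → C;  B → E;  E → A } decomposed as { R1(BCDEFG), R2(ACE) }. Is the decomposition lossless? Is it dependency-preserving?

lossless but not dependency-preserving

Lossless test: (CE)⁺ = {ACEF}, which contains all of one fragment — lossless.
Dependency preservation: the restricted closure of {A} across the fragments never reaches {F}, so A → F cannot be enforced without a join — not preserved.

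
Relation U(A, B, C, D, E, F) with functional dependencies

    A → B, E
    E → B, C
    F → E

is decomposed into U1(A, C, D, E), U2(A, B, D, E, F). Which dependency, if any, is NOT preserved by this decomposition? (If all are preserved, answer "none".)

A → B, E lies within U2.
E → B, C: restricted closure across fragments reaches B, C.
F → E lies within U2.
Every dependency is enforceable on the fragments, so the decomposition is dependency-preserving.

none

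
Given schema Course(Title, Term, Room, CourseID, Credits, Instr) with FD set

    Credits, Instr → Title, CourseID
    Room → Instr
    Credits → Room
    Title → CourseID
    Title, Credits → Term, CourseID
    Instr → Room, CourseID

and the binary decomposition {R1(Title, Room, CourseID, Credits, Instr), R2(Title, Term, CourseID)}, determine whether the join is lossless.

No

Common attributes: R1 ∩ R2 = {Title, CourseID}.
No dependency enlarges {Title, CourseID}, so (Title, CourseID)⁺ = {Title, CourseID}.
The closure contains neither all of R1 = {Title, Room, CourseID, Credits, Instr} nor all of R2 = {Title, Term, CourseID}, so the common attributes are not a superkey of either fragment. The join is lossy.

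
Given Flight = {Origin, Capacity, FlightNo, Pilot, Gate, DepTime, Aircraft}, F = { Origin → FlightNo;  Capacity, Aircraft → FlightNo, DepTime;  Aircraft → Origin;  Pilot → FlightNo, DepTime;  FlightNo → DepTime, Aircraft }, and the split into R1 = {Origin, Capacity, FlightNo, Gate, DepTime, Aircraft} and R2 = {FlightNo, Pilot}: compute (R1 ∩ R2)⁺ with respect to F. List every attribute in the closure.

R1 ∩ R2 = {FlightNo}.
FlightNo → DepTime, Aircraft applies, adding DepTime, Aircraft
Aircraft → Origin applies, adding Origin
Closure: {Origin, FlightNo, DepTime, Aircraft}.

Origin, FlightNo, DepTime, Aircraft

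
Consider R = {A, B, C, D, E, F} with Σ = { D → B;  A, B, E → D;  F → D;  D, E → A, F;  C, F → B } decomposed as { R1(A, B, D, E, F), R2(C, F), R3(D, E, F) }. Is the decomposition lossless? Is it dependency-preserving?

Lossless test (chase): Rows 1 and 3 agree on D; apply D→B and equate their B entries. Rows 1 and 2 agree on F; apply F→D and equate their D entries. Rows 1 and 3 agree on D, E; apply D, E→A, F and equate their A, F entries. Rows 1 and 2 agree on D; apply D→B and equate their B entries. No row becomes fully distinguished — the join is lossy.
Dependency preservation: C, F → B is not contained in any single fragment, but the restricted closure of its left-hand side across the fragments still reaches the right-hand side; the remaining FDs each lie inside some fragment. All dependencies are preserved.

lossy but dependency-preserving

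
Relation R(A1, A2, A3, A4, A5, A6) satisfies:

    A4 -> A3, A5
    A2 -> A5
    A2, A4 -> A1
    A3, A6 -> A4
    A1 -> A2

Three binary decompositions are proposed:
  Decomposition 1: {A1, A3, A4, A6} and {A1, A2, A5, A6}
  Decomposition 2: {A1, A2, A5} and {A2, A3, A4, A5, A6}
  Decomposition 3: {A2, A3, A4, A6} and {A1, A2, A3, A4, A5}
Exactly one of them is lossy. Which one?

Decomposition 1: common = {A1, A6}, closure = {A1, A2, A5, A6} → lossless.
Decomposition 2: common = {A2, A5}, closure = {A2, A5} → lossy.
Decomposition 3: common = {A2, A3, A4}, closure = {A1, A2, A3, A4, A5} → lossless.

Decomposition 2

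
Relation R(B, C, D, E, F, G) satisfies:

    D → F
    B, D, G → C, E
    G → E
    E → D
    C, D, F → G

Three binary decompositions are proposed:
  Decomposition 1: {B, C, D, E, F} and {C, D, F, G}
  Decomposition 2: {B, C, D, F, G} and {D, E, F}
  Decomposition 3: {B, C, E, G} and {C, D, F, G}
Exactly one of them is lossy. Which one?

Decomposition 1: common = {C, D, F}, closure = {C, D, E, F, G} → lossless.
Decomposition 2: common = {D, F}, closure = {D, F} → lossy.
Decomposition 3: common = {C, G}, closure = {C, D, E, F, G} → lossless.

Decomposition 2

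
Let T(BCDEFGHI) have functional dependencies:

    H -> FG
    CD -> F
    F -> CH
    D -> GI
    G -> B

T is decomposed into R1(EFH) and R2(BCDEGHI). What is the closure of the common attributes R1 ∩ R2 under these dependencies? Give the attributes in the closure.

R1 ∩ R2 = {EH}.
H → FG applies, adding FG
F → CH applies, adding C
G → B applies, adding B
Closure: {BCEFGH}.

BCEFGH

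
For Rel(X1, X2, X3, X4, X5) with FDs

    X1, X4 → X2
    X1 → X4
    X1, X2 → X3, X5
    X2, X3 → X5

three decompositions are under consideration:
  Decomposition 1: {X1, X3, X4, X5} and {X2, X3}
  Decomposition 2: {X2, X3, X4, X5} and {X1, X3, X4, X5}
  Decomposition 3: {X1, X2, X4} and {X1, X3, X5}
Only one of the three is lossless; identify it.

Decomposition 3

Decomposition 1: common = {X3}, closure = {X3} → lossy.
Decomposition 2: common = {X3, X4, X5}, closure = {X3, X4, X5} → lossy.
Decomposition 3: common = {X1}, closure = {X1, X2, X3, X4, X5} → lossless.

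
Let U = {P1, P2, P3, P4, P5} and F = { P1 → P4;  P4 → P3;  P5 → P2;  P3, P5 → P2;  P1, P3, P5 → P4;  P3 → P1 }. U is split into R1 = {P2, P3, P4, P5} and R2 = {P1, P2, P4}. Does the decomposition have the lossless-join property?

Yes

Common attributes: R1 ∩ R2 = {P2, P4}.
Closure of {P2, P4}: P4 → P3 applies, adding P3; P3 → P1 applies, adding P1. So (P2, P4)⁺ = {P1, P2, P3, P4}.
This closure contains every attribute of R2, so R1 ∩ R2 → R2. The join is lossless.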